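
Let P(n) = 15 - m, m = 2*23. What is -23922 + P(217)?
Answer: -23953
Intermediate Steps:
m = 46
P(n) = -31 (P(n) = 15 - 1*46 = 15 - 46 = -31)
-23922 + P(217) = -23922 - 31 = -23953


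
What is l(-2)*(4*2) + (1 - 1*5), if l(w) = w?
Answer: -20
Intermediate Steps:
l(-2)*(4*2) + (1 - 1*5) = -8*2 + (1 - 1*5) = -2*8 + (1 - 5) = -16 - 4 = -20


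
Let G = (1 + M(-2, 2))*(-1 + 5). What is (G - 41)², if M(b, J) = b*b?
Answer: 441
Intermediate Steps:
M(b, J) = b²
G = 20 (G = (1 + (-2)²)*(-1 + 5) = (1 + 4)*4 = 5*4 = 20)
(G - 41)² = (20 - 41)² = (-21)² = 441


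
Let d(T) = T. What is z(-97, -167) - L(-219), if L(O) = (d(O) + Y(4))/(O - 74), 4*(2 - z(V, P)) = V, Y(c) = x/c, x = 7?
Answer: 7474/293 ≈ 25.509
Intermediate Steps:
Y(c) = 7/c
z(V, P) = 2 - V/4
L(O) = (7/4 + O)/(-74 + O) (L(O) = (O + 7/4)/(O - 74) = (O + 7*(1/4))/(-74 + O) = (O + 7/4)/(-74 + O) = (7/4 + O)/(-74 + O))
z(-97, -167) - L(-219) = (2 - 1/4*(-97)) - (7/4 - 219)/(-74 - 219) = (2 + 97/4) - (-869)/((-293)*4) = 105/4 - (-1)*(-869)/(293*4) = 105/4 - 1*869/1172 = 105/4 - 869/1172 = 7474/293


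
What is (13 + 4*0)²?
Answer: 169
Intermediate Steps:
(13 + 4*0)² = (13 + 0)² = 13² = 169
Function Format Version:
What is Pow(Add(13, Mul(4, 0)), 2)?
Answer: 169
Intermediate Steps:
Pow(Add(13, Mul(4, 0)), 2) = Pow(Add(13, 0), 2) = Pow(13, 2) = 169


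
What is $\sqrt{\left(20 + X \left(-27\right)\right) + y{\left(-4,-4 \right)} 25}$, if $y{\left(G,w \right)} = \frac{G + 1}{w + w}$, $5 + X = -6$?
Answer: $\frac{\sqrt{5222}}{4} \approx 18.066$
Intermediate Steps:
$X = -11$ ($X = -5 - 6 = -11$)
$y{\left(G,w \right)} = \frac{1 + G}{2 w}$
$\sqrt{\left(20 + X \left(-27\right)\right) + y{\left(-4,-4 \right)} 25} = \sqrt{\left(20 - -297\right) + \frac{1 - 4}{2 \left(-4\right)} 25} = \sqrt{\left(20 + 297\right) + \frac{1}{2} \left(- \frac{1}{4}\right) \left(-3\right) 25} = \sqrt{317 + \frac{3}{8} \cdot 25} = \sqrt{317 + \frac{75}{8}} = \sqrt{\frac{2611}{8}} = \frac{\sqrt{5222}}{4}$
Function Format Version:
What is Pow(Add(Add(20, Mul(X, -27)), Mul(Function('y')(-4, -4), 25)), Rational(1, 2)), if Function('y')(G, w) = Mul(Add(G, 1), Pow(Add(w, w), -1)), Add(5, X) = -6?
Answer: Mul(Rational(1, 4), Pow(5222, Rational(1, 2))) ≈ 18.066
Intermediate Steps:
X = -11 (X = Add(-5, -6) = -11)
Function('y')(G, w) = Mul(Rational(1, 2), Pow(w, -1), Add(1, G)) (Function('y')(G, w) = Mul(Add(1, G), Pow(Mul(2, w), -1)) = Mul(Add(1, G), Mul(Rational(1, 2), Pow(w, -1))) = Mul(Rational(1, 2), Pow(w, -1), Add(1, G)))
Pow(Add(Add(20, Mul(X, -27)), Mul(Function('y')(-4, -4), 25)), Rational(1, 2)) = Pow(Add(Add(20, Mul(-11, -27)), Mul(Mul(Rational(1, 2), Pow(-4, -1), Add(1, -4)), 25)), Rational(1, 2)) = Pow(Add(Add(20, 297), Mul(Mul(Rational(1, 2), Rational(-1, 4), -3), 25)), Rational(1, 2)) = Pow(Add(317, Mul(Rational(3, 8), 25)), Rational(1, 2)) = Pow(Add(317, Rational(75, 8)), Rational(1, 2)) = Pow(Rational(2611, 8), Rational(1, 2)) = Mul(Rational(1, 4), Pow(5222, Rational(1, 2)))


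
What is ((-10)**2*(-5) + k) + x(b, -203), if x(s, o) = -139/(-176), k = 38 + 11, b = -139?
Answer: -79237/176 ≈ -450.21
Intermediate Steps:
k = 49
x(s, o) = 139/176 (x(s, o) = -139*(-1/176) = 139/176)
((-10)**2*(-5) + k) + x(b, -203) = ((-10)**2*(-5) + 49) + 139/176 = (100*(-5) + 49) + 139/176 = (-500 + 49) + 139/176 = -451 + 139/176 = -79237/176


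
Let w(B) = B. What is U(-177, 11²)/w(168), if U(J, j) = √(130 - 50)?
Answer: √5/42 ≈ 0.053240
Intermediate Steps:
U(J, j) = 4*√5 (U(J, j) = √80 = 4*√5)
U(-177, 11²)/w(168) = (4*√5)/168 = (4*√5)*(1/168) = √5/42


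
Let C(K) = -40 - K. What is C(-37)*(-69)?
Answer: 207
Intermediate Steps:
C(-37)*(-69) = (-40 - 1*(-37))*(-69) = (-40 + 37)*(-69) = -3*(-69) = 207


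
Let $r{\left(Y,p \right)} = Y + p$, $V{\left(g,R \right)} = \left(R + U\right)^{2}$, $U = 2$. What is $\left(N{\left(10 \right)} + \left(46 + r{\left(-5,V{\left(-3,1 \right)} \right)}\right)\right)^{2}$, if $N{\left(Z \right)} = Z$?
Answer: $3600$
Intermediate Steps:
$V{\left(g,R \right)} = \left(2 + R\right)^{2}$ ($V{\left(g,R \right)} = \left(R + 2\right)^{2} = \left(2 + R\right)^{2}$)
$\left(N{\left(10 \right)} + \left(46 + r{\left(-5,V{\left(-3,1 \right)} \right)}\right)\right)^{2} = \left(10 + \left(46 - \left(5 - \left(2 + 1\right)^{2}\right)\right)\right)^{2} = \left(10 + \left(46 - \left(5 - 3^{2}\right)\right)\right)^{2} = \left(10 + \left(46 + \left(-5 + 9\right)\right)\right)^{2} = \left(10 + \left(46 + 4\right)\right)^{2} = \left(10 + 50\right)^{2} = 60^{2} = 3600$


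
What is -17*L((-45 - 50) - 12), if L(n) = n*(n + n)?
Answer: -389266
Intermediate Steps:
L(n) = 2*n**2 (L(n) = n*(2*n) = 2*n**2)
-17*L((-45 - 50) - 12) = -34*((-45 - 50) - 12)**2 = -34*(-95 - 12)**2 = -34*(-107)**2 = -34*11449 = -17*22898 = -389266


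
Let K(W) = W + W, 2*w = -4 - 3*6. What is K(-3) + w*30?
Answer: -336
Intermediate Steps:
w = -11 (w = (-4 - 3*6)/2 = (-4 - 18)/2 = (½)*(-22) = -11)
K(W) = 2*W
K(-3) + w*30 = 2*(-3) - 11*30 = -6 - 330 = -336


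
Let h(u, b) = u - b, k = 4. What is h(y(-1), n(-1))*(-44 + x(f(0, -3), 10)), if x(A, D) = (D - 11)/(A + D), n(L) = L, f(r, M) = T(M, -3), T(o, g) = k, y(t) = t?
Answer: 0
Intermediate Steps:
T(o, g) = 4
f(r, M) = 4
x(A, D) = (-11 + D)/(A + D)
h(y(-1), n(-1))*(-44 + x(f(0, -3), 10)) = (-1 - 1*(-1))*(-44 + (-11 + 10)/(4 + 10)) = (-1 + 1)*(-44 - 1/14) = 0*(-44 + (1/14)*(-1)) = 0*(-44 - 1/14) = 0*(-617/14) = 0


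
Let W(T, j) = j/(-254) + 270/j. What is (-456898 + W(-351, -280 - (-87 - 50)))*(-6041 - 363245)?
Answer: 3064242405563541/18161 ≈ 1.6873e+11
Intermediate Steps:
W(T, j) = 270/j - j/254 (W(T, j) = j*(-1/254) + 270/j = -j/254 + 270/j = 270/j - j/254)
(-456898 + W(-351, -280 - (-87 - 50)))*(-6041 - 363245) = (-456898 + (270/(-280 - (-87 - 50)) - (-280 - (-87 - 50))/254))*(-6041 - 363245) = (-456898 + (270/(-280 - 1*(-137)) - (-280 - 1*(-137))/254))*(-369286) = (-456898 + (270/(-280 + 137) - (-280 + 137)/254))*(-369286) = (-456898 + (270/(-143) - 1/254*(-143)))*(-369286) = (-456898 + (270*(-1/143) + 143/254))*(-369286) = (-456898 + (-270/143 + 143/254))*(-369286) = (-456898 - 48131/36322)*(-369286) = -16595497287/36322*(-369286) = 3064242405563541/18161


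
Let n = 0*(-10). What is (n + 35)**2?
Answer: 1225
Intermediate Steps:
n = 0
(n + 35)**2 = (0 + 35)**2 = 35**2 = 1225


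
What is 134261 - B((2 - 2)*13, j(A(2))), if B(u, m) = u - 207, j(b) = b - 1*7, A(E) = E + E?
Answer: 134468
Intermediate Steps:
A(E) = 2*E
j(b) = -7 + b (j(b) = b - 7 = -7 + b)
B(u, m) = -207 + u
134261 - B((2 - 2)*13, j(A(2))) = 134261 - (-207 + (2 - 2)*13) = 134261 - (-207 + 0*13) = 134261 - (-207 + 0) = 134261 - 1*(-207) = 134261 + 207 = 134468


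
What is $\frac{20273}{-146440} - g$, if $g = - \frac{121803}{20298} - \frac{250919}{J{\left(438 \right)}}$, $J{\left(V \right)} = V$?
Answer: $\frac{62789478839699}{108494027880} \approx 578.74$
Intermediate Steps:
$g = - \frac{428875298}{740877}$ ($g = - \frac{121803}{20298} - \frac{250919}{438} = \left(-121803\right) \frac{1}{20298} - \frac{250919}{438} = - \frac{40601}{6766} - \frac{250919}{438} = - \frac{428875298}{740877} \approx -578.88$)
$\frac{20273}{-146440} - g = \frac{20273}{-146440} - - \frac{428875298}{740877} = 20273 \left(- \frac{1}{146440}\right) + \frac{428875298}{740877} = - \frac{20273}{146440} + \frac{428875298}{740877} = \frac{62789478839699}{108494027880}$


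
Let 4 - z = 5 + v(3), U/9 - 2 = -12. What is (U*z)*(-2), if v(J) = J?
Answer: -720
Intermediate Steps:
U = -90 (U = 18 + 9*(-12) = 18 - 108 = -90)
z = -4 (z = 4 - (5 + 3) = 4 - 1*8 = 4 - 8 = -4)
(U*z)*(-2) = -90*(-4)*(-2) = 360*(-2) = -720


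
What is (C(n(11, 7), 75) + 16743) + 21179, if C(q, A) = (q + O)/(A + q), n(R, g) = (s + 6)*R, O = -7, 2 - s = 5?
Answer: 2047801/54 ≈ 37922.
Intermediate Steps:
s = -3 (s = 2 - 1*5 = 2 - 5 = -3)
n(R, g) = 3*R (n(R, g) = (-3 + 6)*R = 3*R)
C(q, A) = (-7 + q)/(A + q) (C(q, A) = (q - 7)/(A + q) = (-7 + q)/(A + q))
(C(n(11, 7), 75) + 16743) + 21179 = ((-7 + 3*11)/(75 + 3*11) + 16743) + 21179 = ((-7 + 33)/(75 + 33) + 16743) + 21179 = (26/108 + 16743) + 21179 = ((1/108)*26 + 16743) + 21179 = (13/54 + 16743) + 21179 = 904135/54 + 21179 = 2047801/54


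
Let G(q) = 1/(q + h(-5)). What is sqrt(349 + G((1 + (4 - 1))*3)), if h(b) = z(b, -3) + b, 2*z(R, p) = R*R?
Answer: sqrt(530907)/39 ≈ 18.683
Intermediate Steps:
z(R, p) = R**2/2 (z(R, p) = (R*R)/2 = R**2/2)
h(b) = b + b**2/2 (h(b) = b**2/2 + b = b + b**2/2)
G(q) = 1/(15/2 + q) (G(q) = 1/(q + (1/2)*(-5)*(2 - 5)) = 1/(q + (1/2)*(-5)*(-3)) = 1/(q + 15/2) = 1/(15/2 + q))
sqrt(349 + G((1 + (4 - 1))*3)) = sqrt(349 + 2/(15 + 2*((1 + (4 - 1))*3))) = sqrt(349 + 2/(15 + 2*((1 + 3)*3))) = sqrt(349 + 2/(15 + 2*(4*3))) = sqrt(349 + 2/(15 + 2*12)) = sqrt(349 + 2/(15 + 24)) = sqrt(349 + 2/39) = sqrt(13613/39) = sqrt(530907)/39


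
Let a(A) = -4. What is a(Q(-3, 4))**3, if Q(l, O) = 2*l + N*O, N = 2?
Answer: -64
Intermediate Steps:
Q(l, O) = 2*O + 2*l (Q(l, O) = 2*l + 2*O = 2*O + 2*l)
a(Q(-3, 4))**3 = (-4)**3 = -64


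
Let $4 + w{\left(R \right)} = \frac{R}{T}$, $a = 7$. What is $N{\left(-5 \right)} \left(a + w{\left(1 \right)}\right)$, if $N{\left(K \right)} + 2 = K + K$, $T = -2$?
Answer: $-30$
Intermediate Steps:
$N{\left(K \right)} = -2 + 2 K$ ($N{\left(K \right)} = -2 + \left(K + K\right) = -2 + 2 K$)
$w{\left(R \right)} = -4 - \frac{R}{2}$ ($w{\left(R \right)} = -4 + \frac{R}{-2} = -4 + R \left(- \frac{1}{2}\right) = -4 - \frac{R}{2}$)
$N{\left(-5 \right)} \left(a + w{\left(1 \right)}\right) = \left(-2 + 2 \left(-5\right)\right) \left(7 - \frac{9}{2}\right) = \left(-2 - 10\right) \left(7 - \frac{9}{2}\right) = - 12 \left(7 - \frac{9}{2}\right) = \left(-12\right) \frac{5}{2} = -30$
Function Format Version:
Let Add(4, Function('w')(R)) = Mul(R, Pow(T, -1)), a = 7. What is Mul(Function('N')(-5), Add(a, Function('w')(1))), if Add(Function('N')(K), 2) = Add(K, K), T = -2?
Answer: -30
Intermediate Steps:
Function('N')(K) = Add(-2, Mul(2, K)) (Function('N')(K) = Add(-2, Add(K, K)) = Add(-2, Mul(2, K)))
Function('w')(R) = Add(-4, Mul(Rational(-1, 2), R)) (Function('w')(R) = Add(-4, Mul(R, Pow(-2, -1))) = Add(-4, Mul(R, Rational(-1, 2))) = Add(-4, Mul(Rational(-1, 2), R)))
Mul(Function('N')(-5), Add(a, Function('w')(1))) = Mul(Add(-2, Mul(2, -5)), Add(7, Add(-4, Mul(Rational(-1, 2), 1)))) = Mul(Add(-2, -10), Add(7, Add(-4, Rational(-1, 2)))) = Mul(-12, Add(7, Rational(-9, 2))) = Mul(-12, Rational(5, 2)) = -30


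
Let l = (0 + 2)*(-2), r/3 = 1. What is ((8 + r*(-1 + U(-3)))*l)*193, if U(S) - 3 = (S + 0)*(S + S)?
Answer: -52496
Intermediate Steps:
r = 3 (r = 3*1 = 3)
l = -4 (l = 2*(-2) = -4)
U(S) = 3 + 2*S**2 (U(S) = 3 + (S + 0)*(S + S) = 3 + S*(2*S) = 3 + 2*S**2)
((8 + r*(-1 + U(-3)))*l)*193 = ((8 + 3*(-1 + (3 + 2*(-3)**2)))*(-4))*193 = ((8 + 3*(-1 + (3 + 2*9)))*(-4))*193 = ((8 + 3*(-1 + (3 + 18)))*(-4))*193 = ((8 + 3*(-1 + 21))*(-4))*193 = ((8 + 3*20)*(-4))*193 = ((8 + 60)*(-4))*193 = (68*(-4))*193 = -272*193 = -52496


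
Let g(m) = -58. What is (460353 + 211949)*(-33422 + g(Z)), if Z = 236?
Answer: -22508670960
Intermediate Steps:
(460353 + 211949)*(-33422 + g(Z)) = (460353 + 211949)*(-33422 - 58) = 672302*(-33480) = -22508670960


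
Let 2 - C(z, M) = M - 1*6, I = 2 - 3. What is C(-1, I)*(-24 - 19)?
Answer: -387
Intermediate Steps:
I = -1
C(z, M) = 8 - M (C(z, M) = 2 - (M - 1*6) = 2 - (M - 6) = 2 - (-6 + M) = 2 + (6 - M) = 8 - M)
C(-1, I)*(-24 - 19) = (8 - 1*(-1))*(-24 - 19) = (8 + 1)*(-43) = 9*(-43) = -387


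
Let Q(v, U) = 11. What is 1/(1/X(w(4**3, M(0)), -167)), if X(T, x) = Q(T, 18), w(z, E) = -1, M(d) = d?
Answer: 11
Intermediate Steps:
X(T, x) = 11
1/(1/X(w(4**3, M(0)), -167)) = 1/(1/11) = 11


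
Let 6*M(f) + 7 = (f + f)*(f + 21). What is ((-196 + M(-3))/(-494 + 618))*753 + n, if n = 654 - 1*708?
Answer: -337433/248 ≈ -1360.6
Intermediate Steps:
M(f) = -7/6 + f*(21 + f)/3 (M(f) = -7/6 + ((f + f)*(f + 21))/6 = -7/6 + ((2*f)*(21 + f))/6 = -7/6 + (2*f*(21 + f))/6 = -7/6 + f*(21 + f)/3)
n = -54 (n = 654 - 708 = -54)
((-196 + M(-3))/(-494 + 618))*753 + n = ((-196 + (-7/6 + 7*(-3) + (⅓)*(-3)²))/(-494 + 618))*753 - 54 = ((-196 + (-7/6 - 21 + (⅓)*9))/124)*753 - 54 = ((-196 + (-7/6 - 21 + 3))*(1/124))*753 - 54 = ((-196 - 115/6)*(1/124))*753 - 54 = -1291/6*1/124*753 - 54 = -1291/744*753 - 54 = -324041/248 - 54 = -337433/248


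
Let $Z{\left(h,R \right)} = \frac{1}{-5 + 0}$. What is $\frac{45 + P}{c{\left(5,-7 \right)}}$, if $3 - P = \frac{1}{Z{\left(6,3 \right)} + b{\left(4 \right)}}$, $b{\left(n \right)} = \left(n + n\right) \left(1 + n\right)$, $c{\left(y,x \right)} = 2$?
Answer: $\frac{9547}{398} \approx 23.987$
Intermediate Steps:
$b{\left(n \right)} = 2 n \left(1 + n\right)$
$Z{\left(h,R \right)} = - \frac{1}{5}$ ($Z{\left(h,R \right)} = \frac{1}{-5} = - \frac{1}{5}$)
$P = \frac{592}{199}$ ($P = 3 - \frac{1}{- \frac{1}{5} + 2 \cdot 4 \left(1 + 4\right)} = 3 - \frac{1}{- \frac{1}{5} + 2 \cdot 4 \cdot 5} = 3 - \frac{1}{- \frac{1}{5} + 40} = 3 - \frac{1}{\frac{199}{5}} = 3 - \frac{5}{199} = \frac{592}{199} \approx 2.9749$)
$\frac{45 + P}{c{\left(5,-7 \right)}} = \frac{45 + \frac{592}{199}}{2} = \frac{9547}{199} \cdot \frac{1}{2} = \frac{9547}{398}$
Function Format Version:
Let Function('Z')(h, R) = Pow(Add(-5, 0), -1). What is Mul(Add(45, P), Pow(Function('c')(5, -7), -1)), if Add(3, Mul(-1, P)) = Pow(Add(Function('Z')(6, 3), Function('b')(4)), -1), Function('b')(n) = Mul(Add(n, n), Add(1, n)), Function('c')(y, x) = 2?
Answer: Rational(9547, 398) ≈ 23.987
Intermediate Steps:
Function('b')(n) = Mul(2, n, Add(1, n)) (Function('b')(n) = Mul(Mul(2, n), Add(1, n)) = Mul(2, n, Add(1, n)))
Function('Z')(h, R) = Rational(-1, 5) (Function('Z')(h, R) = Pow(-5, -1) = Rational(-1, 5))
P = Rational(592, 199) (P = Add(3, Mul(-1, Pow(Add(Rational(-1, 5), Mul(2, 4, Add(1, 4))), -1))) = Add(3, Mul(-1, Pow(Add(Rational(-1, 5), Mul(2, 4, 5)), -1))) = Add(3, Mul(-1, Pow(Add(Rational(-1, 5), 40), -1))) = Add(3, Mul(-1, Pow(Rational(199, 5), -1))) = Add(3, Mul(-1, Rational(5, 199))) = Add(3, Rational(-5, 199)) = Rational(592, 199) ≈ 2.9749)
Mul(Add(45, P), Pow(Function('c')(5, -7), -1)) = Mul(Add(45, Rational(592, 199)), Pow(2, -1)) = Mul(Rational(9547, 199), Rational(1, 2)) = Rational(9547, 398)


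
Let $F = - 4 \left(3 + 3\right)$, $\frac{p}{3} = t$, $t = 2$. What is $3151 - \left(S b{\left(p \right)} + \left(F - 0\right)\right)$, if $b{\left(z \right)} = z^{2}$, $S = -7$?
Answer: $3427$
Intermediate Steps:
$p = 6$ ($p = 3 \cdot 2 = 6$)
$F = -24$ ($F = \left(-4\right) 6 = -24$)
$3151 - \left(S b{\left(p \right)} + \left(F - 0\right)\right) = 3151 - \left(- 7 \cdot 6^{2} - 24\right) = 3151 - \left(\left(-7\right) 36 + \left(-24 + 0\right)\right) = 3151 - \left(-252 - 24\right) = 3151 - -276 = 3151 + 276 = 3427$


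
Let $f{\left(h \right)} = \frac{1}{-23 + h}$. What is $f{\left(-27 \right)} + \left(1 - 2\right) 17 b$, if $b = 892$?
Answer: $- \frac{758201}{50} \approx -15164.0$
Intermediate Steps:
$f{\left(-27 \right)} + \left(1 - 2\right) 17 b = \frac{1}{-23 - 27} + \left(1 - 2\right) 17 \cdot 892 = \frac{1}{-50} + \left(-1\right) 17 \cdot 892 = - \frac{1}{50} - 15164 = - \frac{758201}{50}$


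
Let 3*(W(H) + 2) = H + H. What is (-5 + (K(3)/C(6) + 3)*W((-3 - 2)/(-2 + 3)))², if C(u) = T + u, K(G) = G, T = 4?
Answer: 12769/25 ≈ 510.76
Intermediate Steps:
W(H) = -2 + 2*H/3 (W(H) = -2 + (H + H)/3 = -2 + (2*H)/3 = -2 + 2*H/3)
C(u) = 4 + u
(-5 + (K(3)/C(6) + 3)*W((-3 - 2)/(-2 + 3)))² = (-5 + (3/(4 + 6) + 3)*(-2 + 2*((-3 - 2)/(-2 + 3))/3))² = (-5 + (3/10 + 3)*(-2 + 2*(-5/1)/3))² = (-5 + (3*(⅒) + 3)*(-2 + 2*(-5*1)/3))² = (-5 + (3/10 + 3)*(-2 + (⅔)*(-5)))² = (-5 + 33*(-2 - 10/3)/10)² = (-5 + (33/10)*(-16/3))² = (-5 - 88/5)² = (-113/5)² = 12769/25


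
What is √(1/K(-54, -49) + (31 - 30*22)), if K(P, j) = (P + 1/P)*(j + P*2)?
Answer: I*√131923670790143/457969 ≈ 25.08*I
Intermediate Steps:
K(P, j) = (P + 1/P)*(j + 2*P)
√(1/K(-54, -49) + (31 - 30*22)) = √(1/(2 + 2*(-54)² - 54*(-49) - 49/(-54)) + (31 - 30*22)) = √(1/(2 + 2*2916 + 2646 - 49*(-1/54)) + (31 - 660)) = √(1/(2 + 5832 + 2646 + 49/54) - 629) = √(1/(457969/54) - 629) = √(54/457969 - 629) = √(-288062447/457969) = I*√131923670790143/457969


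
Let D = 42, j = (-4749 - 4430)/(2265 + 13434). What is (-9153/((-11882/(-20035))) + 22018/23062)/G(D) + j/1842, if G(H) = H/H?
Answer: -1175848027914828377/76192950556593 ≈ -15433.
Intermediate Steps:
j = -9179/15699 ≈ -0.58469
G(H) = 1
(-9153/((-11882/(-20035))) + 22018/23062)/G(D) + j/1842 = (-9153/((-11882/(-20035))) + 22018/23062)/1 - 9179/15699/1842 = (-9153/((-11882*(-1/20035))) + 22018*(1/23062))*1 - 9179/15699*1/1842 = (-9153/11882/20035 + 11009/11531)*1 - 9179/28917558 = (-9153*20035/11882 + 11009/11531)*1 - 9179/28917558 = (-183380355/11882 + 11009/11531)*1 - 9179/28917558 = -162648312659/10539334*1 - 9179/28917558 = -162648312659/10539334 - 9179/28917558 = -1175848027914828377/76192950556593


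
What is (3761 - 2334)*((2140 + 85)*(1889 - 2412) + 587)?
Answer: -1659726576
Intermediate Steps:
(3761 - 2334)*((2140 + 85)*(1889 - 2412) + 587) = 1427*(2225*(-523) + 587) = 1427*(-1163675 + 587) = 1427*(-1163088) = -1659726576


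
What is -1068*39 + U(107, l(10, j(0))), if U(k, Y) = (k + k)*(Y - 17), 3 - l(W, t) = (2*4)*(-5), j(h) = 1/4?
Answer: -36088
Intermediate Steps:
j(h) = ¼
l(W, t) = 43 (l(W, t) = 3 - 2*4*(-5) = 3 - 8*(-5) = 3 - 1*(-40) = 3 + 40 = 43)
U(k, Y) = 2*k*(-17 + Y) (U(k, Y) = (2*k)*(-17 + Y) = 2*k*(-17 + Y))
-1068*39 + U(107, l(10, j(0))) = -1068*39 + 2*107*(-17 + 43) = -41652 + 2*107*26 = -41652 + 5564 = -36088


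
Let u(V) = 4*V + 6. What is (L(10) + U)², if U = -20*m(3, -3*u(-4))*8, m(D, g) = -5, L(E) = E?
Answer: 656100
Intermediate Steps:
u(V) = 6 + 4*V
U = 800 (U = -20*(-5)*8 = -4*(-25)*8 = 100*8 = 800)
(L(10) + U)² = (10 + 800)² = 810² = 656100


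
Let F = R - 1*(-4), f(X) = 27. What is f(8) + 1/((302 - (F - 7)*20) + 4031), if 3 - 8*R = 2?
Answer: 237089/8781 ≈ 27.000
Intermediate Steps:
R = ⅛ (R = 3/8 - ⅛*2 = 3/8 - ¼ = ⅛ ≈ 0.12500)
F = 33/8 (F = ⅛ - 1*(-4) = ⅛ + 4 = 33/8 ≈ 4.1250)
f(8) + 1/((302 - (F - 7)*20) + 4031) = 27 + 1/((302 - (33/8 - 7)*20) + 4031) = 27 + 1/((302 - (-23)*20/8) + 4031) = 27 + 1/((302 - 1*(-115/2)) + 4031) = 27 + 1/((302 + 115/2) + 4031) = 27 + 1/(719/2 + 4031) = 27 + 1/(8781/2) = 27 + 2/8781 = 237089/8781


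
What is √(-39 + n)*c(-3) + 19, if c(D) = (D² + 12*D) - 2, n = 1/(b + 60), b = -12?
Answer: 19 - 29*I*√5613/12 ≈ 19.0 - 181.06*I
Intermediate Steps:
n = 1/48 (n = 1/(-12 + 60) = 1/48 ≈ 0.020833)
c(D) = -2 + D² + 12*D
√(-39 + n)*c(-3) + 19 = √(-39 + 1/48)*(-2 + (-3)² + 12*(-3)) + 19 = √(-1871/48)*(-2 + 9 - 36) + 19 = (I*√5613/12)*(-29) + 19 = -29*I*√5613/12 + 19 = 19 - 29*I*√5613/12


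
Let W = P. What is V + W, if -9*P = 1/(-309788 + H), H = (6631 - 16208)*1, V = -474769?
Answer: -1364621415164/2874285 ≈ -4.7477e+5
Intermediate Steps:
H = -9577 (H = -9577*1 = -9577)
P = 1/2874285 (P = -1/(9*(-309788 - 9577)) = -⅑/(-319365) = -⅑*(-1/319365) = 1/2874285 ≈ 3.4791e-7)
W = 1/2874285 ≈ 3.4791e-7
V + W = -474769 + 1/2874285 = -1364621415164/2874285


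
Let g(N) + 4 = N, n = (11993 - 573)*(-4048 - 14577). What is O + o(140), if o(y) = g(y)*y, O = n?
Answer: -212678460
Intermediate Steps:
n = -212697500 (n = 11420*(-18625) = -212697500)
O = -212697500
g(N) = -4 + N
o(y) = y*(-4 + y) (o(y) = (-4 + y)*y = y*(-4 + y))
O + o(140) = -212697500 + 140*(-4 + 140) = -212697500 + 140*136 = -212697500 + 19040 = -212678460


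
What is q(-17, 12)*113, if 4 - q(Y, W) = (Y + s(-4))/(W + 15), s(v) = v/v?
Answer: 14012/27 ≈ 518.96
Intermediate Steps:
s(v) = 1
q(Y, W) = 4 - (1 + Y)/(15 + W) (q(Y, W) = 4 - (Y + 1)/(W + 15) = 4 - (1 + Y)/(15 + W))
q(-17, 12)*113 = ((59 - 1*(-17) + 4*12)/(15 + 12))*113 = ((59 + 17 + 48)/27)*113 = ((1/27)*124)*113 = (124/27)*113 = 14012/27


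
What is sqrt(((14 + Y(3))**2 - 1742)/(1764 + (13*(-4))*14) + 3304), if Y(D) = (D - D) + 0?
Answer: sqrt(886142082)/518 ≈ 57.467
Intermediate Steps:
Y(D) = 0 (Y(D) = 0 + 0 = 0)
sqrt(((14 + Y(3))**2 - 1742)/(1764 + (13*(-4))*14) + 3304) = sqrt(((14 + 0)**2 - 1742)/(1764 + (13*(-4))*14) + 3304) = sqrt((14**2 - 1742)/(1764 - 52*14) + 3304) = sqrt((196 - 1742)/(1764 - 728) + 3304) = sqrt(-1546/1036 + 3304) = sqrt(-1546*1/1036 + 3304) = sqrt(-773/518 + 3304) = sqrt(1710699/518) = sqrt(886142082)/518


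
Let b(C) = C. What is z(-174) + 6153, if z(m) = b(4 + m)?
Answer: 5983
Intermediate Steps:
z(m) = 4 + m
z(-174) + 6153 = (4 - 174) + 6153 = -170 + 6153 = 5983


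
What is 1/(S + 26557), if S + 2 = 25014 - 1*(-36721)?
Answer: 1/88290 ≈ 1.1326e-5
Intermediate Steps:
S = 61733 (S = -2 + (25014 - 1*(-36721)) = -2 + (25014 + 36721) = -2 + 61735 = 61733)
1/(S + 26557) = 1/(61733 + 26557) = 1/88290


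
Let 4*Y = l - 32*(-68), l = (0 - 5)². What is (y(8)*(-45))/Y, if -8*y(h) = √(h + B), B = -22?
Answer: 45*I*√14/4402 ≈ 0.03825*I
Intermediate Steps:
l = 25 (l = (-5)² = 25)
Y = 2201/4 (Y = (25 - 32*(-68))/4 = (25 + 2176)/4 = (¼)*2201 = 2201/4 ≈ 550.25)
y(h) = -√(-22 + h)/8 (y(h) = -√(h - 22)/8 = -√(-22 + h)/8)
(y(8)*(-45))/Y = (-√(-22 + 8)/8*(-45))/(2201/4) = (-I*√14/8*(-45))*(4/2201) = (45*I*√14/8)*(4/2201) = 45*I*√14/4402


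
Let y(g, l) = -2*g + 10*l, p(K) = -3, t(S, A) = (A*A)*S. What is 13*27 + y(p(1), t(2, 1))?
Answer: 377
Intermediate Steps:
t(S, A) = S*A² (t(S, A) = A²*S = S*A²)
13*27 + y(p(1), t(2, 1)) = 13*27 + (-2*(-3) + 10*(2*1²)) = 351 + (6 + 10*(2*1)) = 351 + (6 + 10*2) = 351 + (6 + 20) = 351 + 26 = 377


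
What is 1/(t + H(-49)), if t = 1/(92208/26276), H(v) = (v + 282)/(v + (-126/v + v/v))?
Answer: -407252/1972715 ≈ -0.20644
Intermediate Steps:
H(v) = (282 + v)/(1 + v - 126/v) (H(v) = (282 + v)/(v + (-126/v + 1)) = (282 + v)/(v + (1 - 126/v)) = (282 + v)/(1 + v - 126/v))
t = 6569/23052 (t = 1/(92208*(1/26276)) = 1/(23052/6569) = 6569/23052 ≈ 0.28496)
1/(t + H(-49)) = 1/(6569/23052 - 49*(282 - 49)/(-126 - 49 + (-49)²)) = 1/(6569/23052 - 49*233/(-126 - 49 + 2401)) = 1/(6569/23052 - 49*233/2226) = 1/(6569/23052 - 49*1/2226*233) = 1/(6569/23052 - 1631/318) = 1/(-1972715/407252) = -407252/1972715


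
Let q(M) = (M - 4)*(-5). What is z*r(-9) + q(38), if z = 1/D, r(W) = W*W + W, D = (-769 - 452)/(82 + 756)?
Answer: -89302/407 ≈ -219.42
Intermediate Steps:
q(M) = 20 - 5*M (q(M) = (-4 + M)*(-5) = 20 - 5*M)
D = -1221/838 ≈ -1.4570
r(W) = W + W**2 (r(W) = W**2 + W = W + W**2)
z = -838/1221 (z = 1/(-1221/838) = -838/1221 ≈ -0.68632)
z*r(-9) + q(38) = -(-2514)*(1 - 9)/407 + (20 - 5*38) = -(-2514)*(-8)/407 + (20 - 190) = -838/1221*72 - 170 = -20112/407 - 170 = -89302/407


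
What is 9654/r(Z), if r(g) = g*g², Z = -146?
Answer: -4827/1556068 ≈ -0.0031020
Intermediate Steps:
r(g) = g³
9654/r(Z) = 9654/((-146)³) = 9654/(-3112136) = 9654*(-1/3112136) = -4827/1556068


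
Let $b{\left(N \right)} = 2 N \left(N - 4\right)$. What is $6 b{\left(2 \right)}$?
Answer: $-48$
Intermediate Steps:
$b{\left(N \right)} = 2 N \left(-4 + N\right)$
$6 b{\left(2 \right)} = 6 \cdot 2 \cdot 2 \left(-4 + 2\right) = 6 \cdot 2 \cdot 2 \left(-2\right) = 6 \left(-8\right) = -48$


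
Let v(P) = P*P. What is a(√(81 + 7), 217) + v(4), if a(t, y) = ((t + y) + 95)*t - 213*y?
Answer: -46117 + 624*√22 ≈ -43190.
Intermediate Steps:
v(P) = P²
a(t, y) = -213*y + t*(95 + t + y) (a(t, y) = (95 + t + y)*t - 213*y = t*(95 + t + y) - 213*y = -213*y + t*(95 + t + y))
a(√(81 + 7), 217) + v(4) = ((√(81 + 7))² - 213*217 + 95*√(81 + 7) + √(81 + 7)*217) + 4² = ((√88)² - 46221 + 95*√88 + √88*217) + 16 = ((2*√22)² - 46221 + 95*(2*√22) + (2*√22)*217) + 16 = (88 - 46221 + 190*√22 + 434*√22) + 16 = (-46133 + 624*√22) + 16 = -46117 + 624*√22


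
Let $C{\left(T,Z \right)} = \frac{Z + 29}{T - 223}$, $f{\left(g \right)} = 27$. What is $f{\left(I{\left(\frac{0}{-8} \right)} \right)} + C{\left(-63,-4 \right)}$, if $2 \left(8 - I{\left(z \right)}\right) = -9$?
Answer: $\frac{7697}{286} \approx 26.913$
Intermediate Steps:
$I{\left(z \right)} = \frac{25}{2}$ ($I{\left(z \right)} = 8 - - \frac{9}{2} = 8 + \frac{9}{2} = \frac{25}{2}$)
$C{\left(T,Z \right)} = \frac{29 + Z}{-223 + T}$
$f{\left(I{\left(\frac{0}{-8} \right)} \right)} + C{\left(-63,-4 \right)} = 27 + \frac{29 - 4}{-223 - 63} = 27 + \frac{1}{-286} \cdot 25 = 27 - \frac{25}{286} = \frac{7697}{286}$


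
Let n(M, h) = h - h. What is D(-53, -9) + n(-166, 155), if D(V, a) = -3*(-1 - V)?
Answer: -156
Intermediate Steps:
D(V, a) = 3 + 3*V
n(M, h) = 0
D(-53, -9) + n(-166, 155) = (3 + 3*(-53)) + 0 = (3 - 159) + 0 = -156 + 0 = -156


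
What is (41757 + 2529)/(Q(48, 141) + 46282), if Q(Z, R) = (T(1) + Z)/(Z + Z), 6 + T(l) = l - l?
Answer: 708576/740519 ≈ 0.95686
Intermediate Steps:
T(l) = -6 (T(l) = -6 + (l - l) = -6 + 0 = -6)
Q(Z, R) = (-6 + Z)/(2*Z) (Q(Z, R) = (-6 + Z)/(Z + Z) = (-6 + Z)/((2*Z)) = (-6 + Z)*(1/(2*Z)) = (-6 + Z)/(2*Z))
(41757 + 2529)/(Q(48, 141) + 46282) = (41757 + 2529)/((½)*(-6 + 48)/48 + 46282) = 44286/((½)*(1/48)*42 + 46282) = 44286/(7/16 + 46282) = 44286/(740519/16) = 44286*(16/740519) = 708576/740519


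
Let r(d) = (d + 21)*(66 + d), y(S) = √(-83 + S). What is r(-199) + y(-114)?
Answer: 23674 + I*√197 ≈ 23674.0 + 14.036*I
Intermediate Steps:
r(d) = (21 + d)*(66 + d)
r(-199) + y(-114) = (1386 + (-199)² + 87*(-199)) + √(-83 - 114) = (1386 + 39601 - 17313) + √(-197) = 23674 + I*√197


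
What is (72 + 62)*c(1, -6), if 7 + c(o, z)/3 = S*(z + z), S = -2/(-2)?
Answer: -7638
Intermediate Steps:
S = 1 (S = -2*(-½) = 1)
c(o, z) = -21 + 6*z (c(o, z) = -21 + 3*(1*(z + z)) = -21 + 3*(1*(2*z)) = -21 + 3*(2*z) = -21 + 6*z)
(72 + 62)*c(1, -6) = (72 + 62)*(-21 + 6*(-6)) = 134*(-21 - 36) = 134*(-57) = -7638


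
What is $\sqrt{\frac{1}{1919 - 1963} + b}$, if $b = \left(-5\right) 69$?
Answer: $\frac{i \sqrt{166991}}{22} \approx 18.575 i$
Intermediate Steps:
$b = -345$
$\sqrt{\frac{1}{1919 - 1963} + b} = \sqrt{\frac{1}{1919 - 1963} - 345} = \sqrt{\frac{1}{-44} - 345} = \sqrt{- \frac{1}{44} - 345} = \sqrt{- \frac{15181}{44}} = \frac{i \sqrt{166991}}{22}$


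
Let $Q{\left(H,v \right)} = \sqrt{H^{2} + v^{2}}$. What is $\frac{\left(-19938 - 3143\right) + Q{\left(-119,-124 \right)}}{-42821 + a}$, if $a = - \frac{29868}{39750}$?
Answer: $\frac{152911625}{283694103} - \frac{6625 \sqrt{29537}}{283694103} \approx 0.53499$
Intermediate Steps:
$a = - \frac{4978}{6625}$ ($a = \left(-29868\right) \frac{1}{39750} = - \frac{4978}{6625} \approx -0.7514$)
$\frac{\left(-19938 - 3143\right) + Q{\left(-119,-124 \right)}}{-42821 + a} = \frac{\left(-19938 - 3143\right) + \sqrt{\left(-119\right)^{2} + \left(-124\right)^{2}}}{-42821 - \frac{4978}{6625}} = \frac{\left(-19938 - 3143\right) + \sqrt{14161 + 15376}}{- \frac{283694103}{6625}} = \left(-23081 + \sqrt{29537}\right) \left(- \frac{6625}{283694103}\right) = \frac{152911625}{283694103} - \frac{6625 \sqrt{29537}}{283694103}$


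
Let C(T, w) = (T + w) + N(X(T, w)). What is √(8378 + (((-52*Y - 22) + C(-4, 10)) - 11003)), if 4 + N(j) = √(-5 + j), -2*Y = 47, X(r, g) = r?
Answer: √(-1423 + 3*I) ≈ 0.0398 + 37.723*I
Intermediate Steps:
Y = -47/2 (Y = -½*47 = -47/2 ≈ -23.500)
N(j) = -4 + √(-5 + j)
C(T, w) = -4 + T + w + √(-5 + T) (C(T, w) = (T + w) + (-4 + √(-5 + T)) = -4 + T + w + √(-5 + T))
√(8378 + (((-52*Y - 22) + C(-4, 10)) - 11003)) = √(8378 + (((-52*(-47/2) - 22) + (-4 - 4 + 10 + √(-5 - 4))) - 11003)) = √(8378 + (((1222 - 22) + (-4 - 4 + 10 + √(-9))) - 11003)) = √(8378 + ((1200 + (-4 - 4 + 10 + 3*I)) - 11003)) = √(8378 + ((1200 + (2 + 3*I)) - 11003)) = √(8378 + ((1202 + 3*I) - 11003)) = √(8378 + (-9801 + 3*I)) = √(-1423 + 3*I)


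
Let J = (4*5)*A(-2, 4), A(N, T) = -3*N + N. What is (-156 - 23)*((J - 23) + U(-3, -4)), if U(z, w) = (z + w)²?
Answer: -18974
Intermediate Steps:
U(z, w) = (w + z)²
A(N, T) = -2*N
J = 80 (J = (4*5)*(-2*(-2)) = 20*4 = 80)
(-156 - 23)*((J - 23) + U(-3, -4)) = (-156 - 23)*((80 - 23) + (-4 - 3)²) = -179*(57 + (-7)²) = -179*(57 + 49) = -179*106 = -18974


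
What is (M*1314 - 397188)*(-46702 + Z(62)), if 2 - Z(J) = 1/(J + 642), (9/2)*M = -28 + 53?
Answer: 200285471692/11 ≈ 1.8208e+10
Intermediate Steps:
M = 50/9 (M = 2*(-28 + 53)/9 = (2/9)*25 = 50/9 ≈ 5.5556)
Z(J) = 2 - 1/(642 + J) (Z(J) = 2 - 1/(J + 642) = 2 - 1/(642 + J))
(M*1314 - 397188)*(-46702 + Z(62)) = ((50/9)*1314 - 397188)*(-46702 + (1283 + 2*62)/(642 + 62)) = (7300 - 397188)*(-46702 + (1283 + 124)/704) = -389888*(-46702 + (1/704)*1407) = -389888*(-46702 + 1407/704) = -389888*(-32876801/704) = 200285471692/11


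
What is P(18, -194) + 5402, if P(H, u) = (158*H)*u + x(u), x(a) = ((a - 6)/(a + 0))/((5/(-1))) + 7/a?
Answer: -105988843/194 ≈ -5.4633e+5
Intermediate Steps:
x(a) = 7/a - (-6 + a)/(5*a) (x(a) = ((-6 + a)/a)/((5*(-1))) + 7/a = ((-6 + a)/a)/(-5) + 7/a = ((-6 + a)/a)*(-1/5) + 7/a = -(-6 + a)/(5*a) + 7/a = 7/a - (-6 + a)/(5*a))
P(H, u) = 158*H*u + (41 - u)/(5*u) (P(H, u) = (158*H)*u + (41 - u)/(5*u) = 158*H*u + (41 - u)/(5*u))
P(18, -194) + 5402 = (1/5)*(41 - 1*(-194) + 790*18*(-194)**2)/(-194) + 5402 = (1/5)*(-1/194)*(41 + 194 + 790*18*37636) + 5402 = (1/5)*(-1/194)*(41 + 194 + 535183920) + 5402 = (1/5)*(-1/194)*535184155 + 5402 = -107036831/194 + 5402 = -105988843/194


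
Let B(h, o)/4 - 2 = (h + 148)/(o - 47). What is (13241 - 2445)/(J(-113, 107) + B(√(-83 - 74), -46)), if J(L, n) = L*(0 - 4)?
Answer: 2647370829/111239366 + 251007*I*√157/111239366 ≈ 23.799 + 0.028273*I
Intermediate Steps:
B(h, o) = 8 + 4*(148 + h)/(-47 + o) (B(h, o) = 8 + 4*((h + 148)/(o - 47)) = 8 + 4*((148 + h)/(-47 + o)) = 8 + 4*(148 + h)/(-47 + o))
J(L, n) = -4*L (J(L, n) = L*(-4) = -4*L)
(13241 - 2445)/(J(-113, 107) + B(√(-83 - 74), -46)) = (13241 - 2445)/(-4*(-113) + 4*(54 + √(-83 - 74) + 2*(-46))/(-47 - 46)) = 10796/(452 + 4*(54 + √(-157) - 92)/(-93)) = 10796/(452 + 4*(-1/93)*(54 + I*√157 - 92)) = 10796/(452 + 4*(-1/93)*(-38 + I*√157)) = 10796/(452 + (152/93 - 4*I*√157/93)) = 10796/(42188/93 - 4*I*√157/93)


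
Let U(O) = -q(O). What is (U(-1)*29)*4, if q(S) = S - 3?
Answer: 464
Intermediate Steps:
q(S) = -3 + S
U(O) = 3 - O (U(O) = -(-3 + O) = 3 - O)
(U(-1)*29)*4 = ((3 - 1*(-1))*29)*4 = ((3 + 1)*29)*4 = (4*29)*4 = 116*4 = 464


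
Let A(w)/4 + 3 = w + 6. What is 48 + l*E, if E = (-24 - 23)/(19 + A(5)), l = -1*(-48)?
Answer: 64/17 ≈ 3.7647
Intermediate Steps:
A(w) = 12 + 4*w (A(w) = -12 + 4*(w + 6) = -12 + 4*(6 + w) = -12 + (24 + 4*w) = 12 + 4*w)
l = 48
E = -47/51 (E = (-24 - 23)/(19 + (12 + 4*5)) = -47/(19 + (12 + 20)) = -47/(19 + 32) = -47/51 ≈ -0.92157)
48 + l*E = 48 + 48*(-47/51) = 48 - 752/17 = 64/17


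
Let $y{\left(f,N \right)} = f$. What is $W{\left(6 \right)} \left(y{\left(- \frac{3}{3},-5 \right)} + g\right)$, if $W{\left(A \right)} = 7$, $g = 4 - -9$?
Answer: $84$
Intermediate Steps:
$g = 13$ ($g = 4 + 9 = 13$)
$W{\left(6 \right)} \left(y{\left(- \frac{3}{3},-5 \right)} + g\right) = 7 \left(- \frac{3}{3} + 13\right) = 7 \left(\left(-3\right) \frac{1}{3} + 13\right) = 7 \left(-1 + 13\right) = 7 \cdot 12 = 84$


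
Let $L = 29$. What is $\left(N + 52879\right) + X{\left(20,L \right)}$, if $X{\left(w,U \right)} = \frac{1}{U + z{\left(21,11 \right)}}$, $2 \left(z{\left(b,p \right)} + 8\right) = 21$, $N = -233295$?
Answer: $- \frac{11366206}{63} \approx -1.8042 \cdot 10^{5}$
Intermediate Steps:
$z{\left(b,p \right)} = \frac{5}{2}$ ($z{\left(b,p \right)} = -8 + \frac{1}{2} \cdot 21 = -8 + \frac{21}{2} = \frac{5}{2}$)
$X{\left(w,U \right)} = \frac{1}{\frac{5}{2} + U}$ ($X{\left(w,U \right)} = \frac{1}{U + \frac{5}{2}} = \frac{1}{\frac{5}{2} + U}$)
$\left(N + 52879\right) + X{\left(20,L \right)} = \left(-233295 + 52879\right) + \frac{2}{5 + 2 \cdot 29} = -180416 + \frac{2}{5 + 58} = -180416 + \frac{2}{63} = - \frac{11366206}{63}$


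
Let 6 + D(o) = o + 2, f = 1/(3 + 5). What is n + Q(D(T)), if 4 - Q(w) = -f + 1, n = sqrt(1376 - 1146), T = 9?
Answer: 25/8 + sqrt(230) ≈ 18.291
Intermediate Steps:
f = 1/8 ≈ 0.12500
D(o) = -4 + o (D(o) = -6 + (o + 2) = -6 + (2 + o) = -4 + o)
n = sqrt(230) ≈ 15.166
Q(w) = 25/8 (Q(w) = 4 - (-1*1/8 + 1) = 4 - (-1/8 + 1) = 4 - 1*7/8 = 4 - 7/8 = 25/8)
n + Q(D(T)) = sqrt(230) + 25/8 = 25/8 + sqrt(230)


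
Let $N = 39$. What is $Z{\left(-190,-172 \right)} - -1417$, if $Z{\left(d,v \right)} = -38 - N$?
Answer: $1340$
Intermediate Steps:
$Z{\left(d,v \right)} = -77$ ($Z{\left(d,v \right)} = -38 - 39 = -77$)
$Z{\left(-190,-172 \right)} - -1417 = -77 - -1417 = -77 + 1417 = 1340$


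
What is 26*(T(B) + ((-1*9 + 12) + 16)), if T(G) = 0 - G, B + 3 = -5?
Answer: 702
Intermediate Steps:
B = -8 (B = -3 - 5 = -8)
T(G) = -G
26*(T(B) + ((-1*9 + 12) + 16)) = 26*(-1*(-8) + ((-1*9 + 12) + 16)) = 26*(8 + ((-9 + 12) + 16)) = 26*(8 + (3 + 16)) = 26*(8 + 19) = 26*27 = 702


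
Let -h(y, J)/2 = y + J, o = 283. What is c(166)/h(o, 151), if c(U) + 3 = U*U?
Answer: -27553/868 ≈ -31.743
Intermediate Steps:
c(U) = -3 + U² (c(U) = -3 + U*U = -3 + U²)
h(y, J) = -2*J - 2*y (h(y, J) = -2*(y + J) = -2*(J + y) = -2*J - 2*y)
c(166)/h(o, 151) = (-3 + 166²)/(-2*151 - 2*283) = (-3 + 27556)/(-302 - 566) = 27553/(-868) = 27553*(-1/868) = -27553/868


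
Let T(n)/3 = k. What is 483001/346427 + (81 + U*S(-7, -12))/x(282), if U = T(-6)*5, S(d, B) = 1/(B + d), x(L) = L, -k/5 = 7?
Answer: 28973199/16282069 ≈ 1.7795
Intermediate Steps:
k = -35 (k = -5*7 = -35)
T(n) = -105 (T(n) = 3*(-35) = -105)
U = -525 (U = -105*5 = -525)
483001/346427 + (81 + U*S(-7, -12))/x(282) = 483001/346427 + (81 - 525/(-12 - 7))/282 = 483001*(1/346427) + (81 - 525/(-19))*(1/282) = 483001/346427 + (81 - 525*(-1/19))*(1/282) = 483001/346427 + (81 + 525/19)*(1/282) = 483001/346427 + (2064/19)*(1/282) = 483001/346427 + 344/893 = 28973199/16282069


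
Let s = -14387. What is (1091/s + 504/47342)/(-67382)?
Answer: 22199537/22947255245614 ≈ 9.6741e-7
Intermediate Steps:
(1091/s + 504/47342)/(-67382) = (1091/(-14387) + 504/47342)/(-67382) = (1091*(-1/14387) + 504*(1/47342))*(-1/67382) = (-1091/14387 + 252/23671)*(-1/67382) = -22199537/340554677*(-1/67382) = 22199537/22947255245614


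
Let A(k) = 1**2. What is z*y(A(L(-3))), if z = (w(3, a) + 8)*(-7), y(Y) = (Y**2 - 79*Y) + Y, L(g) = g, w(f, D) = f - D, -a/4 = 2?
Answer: 10241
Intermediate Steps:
a = -8 (a = -4*2 = -8)
A(k) = 1
y(Y) = Y**2 - 78*Y
z = -133 (z = ((3 - 1*(-8)) + 8)*(-7) = ((3 + 8) + 8)*(-7) = (11 + 8)*(-7) = 19*(-7) = -133)
z*y(A(L(-3))) = -133*(-78 + 1) = -133*(-77) = 10241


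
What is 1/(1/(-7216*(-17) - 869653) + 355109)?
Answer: 746981/265259675928 ≈ 2.8160e-6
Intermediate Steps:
1/(1/(-7216*(-17) - 869653) + 355109) = 1/(1/(122672 - 869653) + 355109) = 1/(1/(-746981) + 355109) = 1/(-1/746981 + 355109) = 1/(265259675928/746981) = 746981/265259675928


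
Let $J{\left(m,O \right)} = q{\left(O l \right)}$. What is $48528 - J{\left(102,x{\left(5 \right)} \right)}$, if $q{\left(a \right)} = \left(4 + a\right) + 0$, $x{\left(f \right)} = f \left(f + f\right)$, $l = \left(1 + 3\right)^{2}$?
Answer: $47724$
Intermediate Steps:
$l = 16$ ($l = 4^{2} = 16$)
$x{\left(f \right)} = 2 f^{2}$ ($x{\left(f \right)} = f 2 f = 2 f^{2}$)
$q{\left(a \right)} = 4 + a$
$J{\left(m,O \right)} = 4 + 16 O$ ($J{\left(m,O \right)} = 4 + O 16 = 4 + 16 O$)
$48528 - J{\left(102,x{\left(5 \right)} \right)} = 48528 - \left(4 + 16 \cdot 2 \cdot 5^{2}\right) = 48528 - \left(4 + 16 \cdot 2 \cdot 25\right) = 48528 - \left(4 + 16 \cdot 50\right) = 48528 - \left(4 + 800\right) = 48528 - 804 = 47724$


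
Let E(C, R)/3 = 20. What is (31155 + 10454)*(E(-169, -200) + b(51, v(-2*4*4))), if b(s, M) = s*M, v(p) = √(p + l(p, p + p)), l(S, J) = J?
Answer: 2496540 + 8488236*I*√6 ≈ 2.4965e+6 + 2.0792e+7*I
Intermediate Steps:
E(C, R) = 60 (E(C, R) = 3*20 = 60)
v(p) = √3*√p (v(p) = √(p + (p + p)) = √(p + 2*p) = √(3*p) = √3*√p)
b(s, M) = M*s
(31155 + 10454)*(E(-169, -200) + b(51, v(-2*4*4))) = (31155 + 10454)*(60 + (√3*√(-2*4*4))*51) = 41609*(60 + (√3*√(-8*4))*51) = 41609*(60 + (√3*√(-32))*51) = 41609*(60 + (√3*(4*I*√2))*51) = 41609*(60 + (4*I*√6)*51) = 41609*(60 + 204*I*√6) = 2496540 + 8488236*I*√6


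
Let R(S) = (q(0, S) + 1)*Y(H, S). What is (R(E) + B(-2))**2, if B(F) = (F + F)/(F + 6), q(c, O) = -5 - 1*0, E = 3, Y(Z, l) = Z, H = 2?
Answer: 81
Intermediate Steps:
q(c, O) = -5 (q(c, O) = -5 + 0 = -5)
B(F) = 2*F/(6 + F) (B(F) = (2*F)/(6 + F) = 2*F/(6 + F))
R(S) = -8 (R(S) = (-5 + 1)*2 = -4*2 = -8)
(R(E) + B(-2))**2 = (-8 + 2*(-2)/(6 - 2))**2 = (-8 + 2*(-2)/4)**2 = (-8 + 2*(-2)*(1/4))**2 = (-8 - 1)**2 = (-9)**2 = 81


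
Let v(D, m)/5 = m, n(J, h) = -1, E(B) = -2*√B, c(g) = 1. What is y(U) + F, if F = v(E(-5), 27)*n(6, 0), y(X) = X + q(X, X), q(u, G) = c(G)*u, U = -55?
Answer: -245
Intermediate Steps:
q(u, G) = u (q(u, G) = 1*u = u)
v(D, m) = 5*m
y(X) = 2*X (y(X) = X + X = 2*X)
F = -135 (F = (5*27)*(-1) = 135*(-1) = -135)
y(U) + F = 2*(-55) - 135 = -110 - 135 = -245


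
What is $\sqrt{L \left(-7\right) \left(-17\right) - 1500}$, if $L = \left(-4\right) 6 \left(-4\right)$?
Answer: $2 \sqrt{2481} \approx 99.619$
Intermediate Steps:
$L = 96$ ($L = \left(-24\right) \left(-4\right) = 96$)
$\sqrt{L \left(-7\right) \left(-17\right) - 1500} = \sqrt{96 \left(-7\right) \left(-17\right) - 1500} = \sqrt{\left(-672\right) \left(-17\right) - 1500} = \sqrt{11424 - 1500} = \sqrt{9924} = 2 \sqrt{2481}$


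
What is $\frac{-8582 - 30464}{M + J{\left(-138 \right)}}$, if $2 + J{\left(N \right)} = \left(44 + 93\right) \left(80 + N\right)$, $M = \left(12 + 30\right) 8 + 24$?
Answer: $\frac{2789}{542} \approx 5.1458$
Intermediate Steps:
$M = 360$ ($M = 42 \cdot 8 + 24 = 336 + 24 = 360$)
$J{\left(N \right)} = 10958 + 137 N$ ($J{\left(N \right)} = -2 + \left(44 + 93\right) \left(80 + N\right) = -2 + 137 \left(80 + N\right) = -2 + \left(10960 + 137 N\right) = 10958 + 137 N$)
$\frac{-8582 - 30464}{M + J{\left(-138 \right)}} = \frac{-8582 - 30464}{360 + \left(10958 + 137 \left(-138\right)\right)} = - \frac{39046}{360 + \left(10958 - 18906\right)} = - \frac{39046}{360 - 7948} = - \frac{39046}{-7588} = \left(-39046\right) \left(- \frac{1}{7588}\right) = \frac{2789}{542}$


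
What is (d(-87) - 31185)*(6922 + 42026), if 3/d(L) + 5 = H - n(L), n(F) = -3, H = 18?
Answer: -6105736809/4 ≈ -1.5264e+9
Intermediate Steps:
d(L) = 3/16 (d(L) = 3/(-5 + (18 - 1*(-3))) = 3/(-5 + (18 + 3)) = 3/(-5 + 21) = 3/16)
(d(-87) - 31185)*(6922 + 42026) = (3/16 - 31185)*(6922 + 42026) = -498957/16*48948 = -6105736809/4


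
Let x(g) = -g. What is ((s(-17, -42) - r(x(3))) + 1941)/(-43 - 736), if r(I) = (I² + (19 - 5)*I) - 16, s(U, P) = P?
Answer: -1948/779 ≈ -2.5006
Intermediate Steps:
r(I) = -16 + I² + 14*I (r(I) = (I² + 14*I) - 16 = -16 + I² + 14*I)
((s(-17, -42) - r(x(3))) + 1941)/(-43 - 736) = ((-42 - (-16 + (-1*3)² + 14*(-1*3))) + 1941)/(-43 - 736) = ((-42 - (-16 + (-3)² + 14*(-3))) + 1941)/(-779) = ((-42 - (-16 + 9 - 42)) + 1941)*(-1/779) = ((-42 - 1*(-49)) + 1941)*(-1/779) = ((-42 + 49) + 1941)*(-1/779) = (7 + 1941)*(-1/779) = 1948*(-1/779) = -1948/779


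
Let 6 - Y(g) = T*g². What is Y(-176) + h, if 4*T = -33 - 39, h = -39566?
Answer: 518008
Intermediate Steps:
T = -18 (T = (-33 - 39)/4 = (¼)*(-72) = -18)
Y(g) = 6 + 18*g² (Y(g) = 6 - (-18)*g² = 6 + 18*g²)
Y(-176) + h = (6 + 18*(-176)²) - 39566 = (6 + 18*30976) - 39566 = (6 + 557568) - 39566 = 557574 - 39566 = 518008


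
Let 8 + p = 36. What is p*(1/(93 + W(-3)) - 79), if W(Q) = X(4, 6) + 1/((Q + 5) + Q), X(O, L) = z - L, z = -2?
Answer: -6635/3 ≈ -2211.7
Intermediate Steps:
p = 28 (p = -8 + 36 = 28)
X(O, L) = -2 - L
W(Q) = -8 + 1/(5 + 2*Q) (W(Q) = (-2 - 1*6) + 1/((Q + 5) + Q) = (-2 - 6) + 1/((5 + Q) + Q) = -8 + 1/(5 + 2*Q))
p*(1/(93 + W(-3)) - 79) = 28*(1/(93 + (-39 - 16*(-3))/(5 + 2*(-3))) - 79) = 28*(1/(93 + (-39 + 48)/(5 - 6)) - 79) = 28*(1/(93 + 9/(-1)) - 79) = 28*(1/(93 - 1*9) - 79) = 28*(1/(93 - 9) - 79) = 28*(1/84 - 79) = 28*(-6635/84) = -6635/3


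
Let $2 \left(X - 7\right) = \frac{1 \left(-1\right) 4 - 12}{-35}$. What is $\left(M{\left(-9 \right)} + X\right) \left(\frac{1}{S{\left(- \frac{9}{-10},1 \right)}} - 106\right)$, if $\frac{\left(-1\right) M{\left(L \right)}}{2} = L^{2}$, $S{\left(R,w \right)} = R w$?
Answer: $\frac{5113648}{315} \approx 16234.0$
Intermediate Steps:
$M{\left(L \right)} = - 2 L^{2}$
$X = \frac{253}{35}$ ($X = 7 + \frac{\left(1 \left(-1\right) 4 - 12\right) \frac{1}{-35}}{2} = 7 + \frac{\left(\left(-1\right) 4 - 12\right) \left(- \frac{1}{35}\right)}{2} = 7 + \frac{\left(-4 - 12\right) \left(- \frac{1}{35}\right)}{2} = 7 + \frac{\left(-16\right) \left(- \frac{1}{35}\right)}{2} = 7 + \frac{1}{2} \cdot \frac{16}{35} = 7 + \frac{8}{35} = \frac{253}{35} \approx 7.2286$)
$\left(M{\left(-9 \right)} + X\right) \left(\frac{1}{S{\left(- \frac{9}{-10},1 \right)}} - 106\right) = \left(- 2 \left(-9\right)^{2} + \frac{253}{35}\right) \left(\frac{1}{- \frac{9}{-10} \cdot 1} - 106\right) = \left(\left(-2\right) 81 + \frac{253}{35}\right) \left(\frac{1}{\left(-9\right) \left(- \frac{1}{10}\right) 1} - 106\right) = \left(-162 + \frac{253}{35}\right) \left(\frac{1}{\frac{9}{10} \cdot 1} - 106\right) = - \frac{5417 \left(\frac{1}{\frac{9}{10}} - 106\right)}{35} = - \frac{5417 \left(\frac{10}{9} - 106\right)}{35} = \left(- \frac{5417}{35}\right) \left(- \frac{944}{9}\right) = \frac{5113648}{315}$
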